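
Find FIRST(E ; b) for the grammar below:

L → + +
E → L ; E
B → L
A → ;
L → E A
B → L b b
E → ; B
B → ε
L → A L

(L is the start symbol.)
FIRST sets of the non-terminals involved (from the grammar, by fixed-point iteration):
  FIRST(E) = { '+', ';' }

To compute FIRST(E ; b), process the symbols left to right:
Symbol E is a non-terminal. Add FIRST(E) \ {ε} = { '+', ';' }
E is not nullable (ε ∉ FIRST(E)), so stop here.
FIRST(E ; b) = { '+', ';' }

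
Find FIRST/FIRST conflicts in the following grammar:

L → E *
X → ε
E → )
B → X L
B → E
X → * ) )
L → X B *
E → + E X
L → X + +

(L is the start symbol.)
FIRST sets of the non-terminals at (or reachable through a nullable prefix from) the front of some alternative:
  FIRST(E) = { ')', '+' }
  FIRST(X) = { '*', ε }
  FIRST(B) = { ')', '*', '+' }
  FIRST(L) = { ')', '*', '+' }

Productions for L:
  L → E *: FIRST = { ')', '+' }
  L → X B *: FIRST = { ')', '*', '+' }
  L → X + +: FIRST = { '*', '+' }
Productions for X:
  X → ε: FIRST = { ε }
  X → * ) ): FIRST = { '*' }
Productions for E:
  E → ): FIRST = { ')' }
  E → + E X: FIRST = { '+' }
Productions for B:
  B → X L: FIRST = { ')', '*', '+' }
  B → E: FIRST = { ')', '+' }

Conflict for L: L → E * and L → X B *
  Overlap: { ')', '+' }
Conflict for L: L → E * and L → X + +
  Overlap: { '+' }
Conflict for L: L → X B * and L → X + +
  Overlap: { '*', '+' }
Conflict for B: B → X L and B → E
  Overlap: { ')', '+' }

Answer: Yes. L → E '*' / L → X B '*' on { ')', '+' }; L → E '*' / L → X '+' '+' on { '+' }; L → X B '*' / L → X '+' '+' on { '*', '+' }; B → X L / B → E on { ')', '+' }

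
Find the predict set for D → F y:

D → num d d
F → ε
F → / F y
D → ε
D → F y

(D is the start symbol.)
PREDICT(D → F y) = (FIRST(RHS) \ {ε}) ∪ (FOLLOW(D) if ε ∈ FIRST(RHS), i.e. RHS ⇒* ε)
FIRST(F) = { '/', ε }
FIRST(F y) = { '/', 'y' }
ε ∉ FIRST(F y), so FOLLOW(D) is not added.
PREDICT(D → F y) = { '/', 'y' }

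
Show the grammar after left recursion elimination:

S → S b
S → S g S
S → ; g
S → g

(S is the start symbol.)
S → ; g S'
S → g S'
S' → b S'
S' → g S S'
S' → ε

S is directly left-recursive. The standard transformation for
  A → A α₁ | ... | A α_m | β₁ | ... | β_n
is
  A  → β₁ A' | ... | β_n A'
  A' → α₁ A' | ... | α_m A' | ε

S → ; g becomes S → ; g S'
S → g becomes S → g S'
S → S b becomes S' → b S'
S → S g S becomes S' → g S S'
Add S' → ε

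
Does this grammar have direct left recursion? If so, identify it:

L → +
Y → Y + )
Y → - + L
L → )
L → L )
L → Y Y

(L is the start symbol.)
Yes, Y, L are left-recursive

Direct left recursion occurs when N → N α for some non-terminal N (the right-hand side begins with the left-hand side itself).

L → +: starts with '+'
Y → Y + ): LEFT RECURSIVE (starts with Y)
Y → - + L: starts with '-'
L → ): starts with ')'
L → L ): LEFT RECURSIVE (starts with L)
L → Y Y: starts with Y

The grammar has direct left recursion on: Y, L.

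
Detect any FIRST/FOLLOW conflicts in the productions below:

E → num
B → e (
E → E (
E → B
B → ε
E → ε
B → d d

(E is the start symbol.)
Nullable non-terminals: B, E.
FIRST sets used below: FIRST(E) = { '(', 'd', 'e', 'num', ε }, FIRST(B) = { 'd', 'e', ε }

B: nullable alternative(s) B → ε; FOLLOW(B) = { $, '(' }
  B → e (: FIRST \ {ε} = { 'e' } — disjoint from FOLLOW(B)
  B → ε: FIRST \ {ε} = { } — this is the only nullable alternative, skip
  B → d d: FIRST \ {ε} = { 'd' } — disjoint from FOLLOW(B)

E: nullable alternative(s) E → B, E → ε; FOLLOW(E) = { $, '(' }
  E → num: FIRST \ {ε} = { 'num' } — disjoint from FOLLOW(E)
  E → E (: FIRST \ {ε} = { '(', 'd', 'e', 'num' } — overlaps FOLLOW(E) on { '(' }: CONFLICT
  E → B: FIRST \ {ε} = { 'd', 'e' } — disjoint from FOLLOW(E)
  E → ε: FIRST \ {ε} = { } — disjoint from FOLLOW(E)

So the grammar has 1 FIRST/FOLLOW conflict (marked CONFLICT above).

Answer: Yes. E → E '(' with FOLLOW(E) on { '(' }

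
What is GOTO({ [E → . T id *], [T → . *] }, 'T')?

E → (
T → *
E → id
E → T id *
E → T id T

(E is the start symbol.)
GOTO(I, 'T') = CLOSURE({ [A → αX.β] : [A → α.Xβ] ∈ I, X = 'T' })

Items with dot before 'T', with the dot advanced:
  [E → . T id *] → [E → T . id *]
Closure adds nothing (no advanced item has the dot before a non-terminal).

GOTO = { [E → T . id *] }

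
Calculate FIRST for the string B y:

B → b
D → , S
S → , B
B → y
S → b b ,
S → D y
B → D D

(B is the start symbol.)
FIRST sets of the non-terminals involved (from the grammar, by fixed-point iteration):
  FIRST(B) = { ',', 'b', 'y' }

To compute FIRST(B y), process the symbols left to right:
Symbol B is a non-terminal. Add FIRST(B) \ {ε} = { ',', 'b', 'y' }
B is not nullable (ε ∉ FIRST(B)), so stop here.
FIRST(B y) = { ',', 'b', 'y' }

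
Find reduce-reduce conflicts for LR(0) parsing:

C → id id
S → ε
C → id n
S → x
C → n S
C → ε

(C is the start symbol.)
A reduce-reduce conflict occurs when an LR(0) state has two complete items [A → α .] and [B → β .] — both call for a reduction, and with no lookahead the parser cannot choose between them.

Augment with C' → C and build the canonical LR(0) collection (I0 = CLOSURE({[C' → . C]}), then GOTO on every symbol after a dot until no new states appear). It has 8 states:
  I0: { [C → . id id], [C → . id n], [C → . n S], [C → .], [C' → . C] }  — shift, reduce
  I1: { [C' → C .] }  — accept
  I2: { [C → id . id], [C → id . n] }  — shift
  I3: { [C → n . S], [S → . x], [S → .] }  — shift, reduce
  I4: { [C → n S .] }  — reduce
  I5: { [S → x .] }  — reduce
  I6: { [C → id id .] }  — reduce
  I7: { [C → id n .] }  — reduce

No state contains more than one complete item.

Answer: No reduce-reduce conflicts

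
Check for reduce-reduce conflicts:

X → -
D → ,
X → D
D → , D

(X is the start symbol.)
A reduce-reduce conflict occurs when an LR(0) state has two complete items [A → α .] and [B → β .] — both call for a reduction, and with no lookahead the parser cannot choose between them.

Augment with X' → X and build the canonical LR(0) collection (I0 = CLOSURE({[X' → . X]}), then GOTO on every symbol after a dot until no new states appear). It has 6 states:
  I0: { [D → . , D], [D → . ,], [X → . -], [X → . D], [X' → . X] }  — shift
  I1: { [D → , . D], [D → , .], [D → . , D], [D → . ,] }  — shift, reduce
  I2: { [X → - .] }  — reduce
  I3: { [X → D .] }  — reduce
  I4: { [X' → X .] }  — accept
  I5: { [D → , D .] }  — reduce

No state contains more than one complete item.

Answer: No reduce-reduce conflicts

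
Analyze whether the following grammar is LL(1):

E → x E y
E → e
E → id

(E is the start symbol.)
Yes, the grammar is LL(1).

For E:
  PREDICT(E → x E y) = { 'x' }
  PREDICT(E → e) = { 'e' }
  PREDICT(E → id) = { 'id' }

All predict sets are disjoint. The grammar IS LL(1).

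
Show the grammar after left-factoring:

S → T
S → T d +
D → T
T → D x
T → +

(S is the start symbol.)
Left-factoring transforms A → αβ₁ | αβ₂ into A → αA' and A' → β₁ | β₂
(α is the longest common prefix among the alternatives). Repeat until
no nonterminal has two alternatives with a common prefix.

Round 1: S has alternatives sharing prefix 'T'. Introduce S': S → T S'
  Add: S' → ε
  Add: S' → d +

No remaining common prefixes — done.

Resulting grammar:
S → T S'
S' → ε
S' → d +
D → T
T → D x
T → +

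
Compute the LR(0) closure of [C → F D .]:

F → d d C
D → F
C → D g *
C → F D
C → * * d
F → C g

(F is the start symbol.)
Start with: [C → F D .]
The dot is at the end, so nothing is added.

CLOSURE = { [C → F D .] }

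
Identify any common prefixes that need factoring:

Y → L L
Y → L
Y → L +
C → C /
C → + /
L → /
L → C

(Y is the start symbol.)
Left-factoring is needed when two productions for the same non-terminal
share a common prefix on the right-hand side.

Productions for Y:
  Y → L L
  Y → L
  Y → L +
Productions for C:
  C → C /
  C → + /
Productions for L:
  L → /
  L → C

Found common prefix 'L' in productions for Y

Answer: Yes, Y has productions with common prefix 'L'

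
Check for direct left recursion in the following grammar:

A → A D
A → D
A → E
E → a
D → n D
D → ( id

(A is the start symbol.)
Yes, A is left-recursive

A → A D: LEFT RECURSIVE (starts with A)
A → D: starts with D
A → E: starts with E
E → a: starts with a
D → n D: starts with n
D → ( id: starts with '('

The grammar has direct left recursion on: A.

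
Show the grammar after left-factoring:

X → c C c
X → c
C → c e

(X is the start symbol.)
X → c X'
X' → C c
X' → ε
C → c e

Left-factoring transforms A → αβ₁ | αβ₂ into A → αA' and A' → β₁ | β₂
(α is the longest common prefix among the alternatives). Repeat until
no nonterminal has two alternatives with a common prefix.

Round 1: X has alternatives sharing prefix 'c'. Introduce X': X → c X'
  Add: X' → C c
  Add: X' → ε

No remaining common prefixes — done.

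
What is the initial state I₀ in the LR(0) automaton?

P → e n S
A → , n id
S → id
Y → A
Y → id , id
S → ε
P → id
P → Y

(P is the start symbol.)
First, augment the grammar with P' → P
I₀ = CLOSURE({ [P' → . P] }):
  [P' → . P] has the dot before P: add [P → . e n S], [P → . id], [P → . Y]
  [P → . Y] has the dot before Y: add [Y → . A], [Y → . id , id]
  [Y → . A] has the dot before A: add [A → . , n id]
No further items can be added.

I₀ = { [A → . , n id], [P → . Y], [P → . e n S], [P → . id], [P' → . P], [Y → . A], [Y → . id , id] }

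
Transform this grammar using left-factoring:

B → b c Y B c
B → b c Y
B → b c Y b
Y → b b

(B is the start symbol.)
B → b c Y B'
B' → B c
B' → ε
B' → b
Y → b b

Left-factoring transforms A → αβ₁ | αβ₂ into A → αA' and A' → β₁ | β₂
(α is the longest common prefix among the alternatives). Repeat until
no nonterminal has two alternatives with a common prefix.

Round 1: B has alternatives sharing prefix 'b c Y'. Introduce B': B → b c Y B'
  Add: B' → B c
  Add: B' → ε
  Add: B' → b

No remaining common prefixes — done.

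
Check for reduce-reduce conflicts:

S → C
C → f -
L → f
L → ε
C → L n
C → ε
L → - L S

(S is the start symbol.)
A reduce-reduce conflict occurs when an LR(0) state has two complete items [A → α .] and [B → β .] — both call for a reduction, and with no lookahead the parser cannot choose between them.

Augment with S' → S and build the canonical LR(0) collection (I0 = CLOSURE({[S' → . S]}), then GOTO on every symbol after a dot until no new states appear). It has 11 states:
  I0: { [C → . L n], [C → . f -], [C → .], [L → . - L S], [L → . f], [L → .], [S → . C], [S' → . S] }  — shift, 2 reduces
  I1: { [L → - . L S], [L → . - L S], [L → . f], [L → .] }  — shift, reduce
  I2: { [S → C .] }  — reduce
  I3: { [C → L . n] }  — shift
  I4: { [S' → S .] }  — accept
  I5: { [C → f . -], [L → f .] }  — shift, reduce
  I6: { [C → f - .] }  — reduce
  I7: { [C → L n .] }  — reduce
  I8: { [C → . L n], [C → . f -], [C → .], [L → - L . S], [L → . - L S], [L → . f], [L → .], [S → . C] }  — shift, 2 reduces
  I9: { [L → f .] }  — reduce
  I10: { [L → - L S .] }  — reduce

I0 contains complete items [C → .], [L → .] — reduce-reduce conflict.
I8 contains complete items [C → .], [L → .] — reduce-reduce conflict.

Answer: Yes — I0: [C → .] vs [L → .]; I8: [C → .] vs [L → .]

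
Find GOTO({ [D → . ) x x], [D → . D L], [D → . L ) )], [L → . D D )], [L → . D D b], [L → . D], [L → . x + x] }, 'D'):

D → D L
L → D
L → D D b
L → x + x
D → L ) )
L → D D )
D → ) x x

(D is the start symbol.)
{ [D → . ) x x], [D → . D L], [D → . L ) )], [D → D . L], [L → . D D )], [L → . D D b], [L → . D], [L → . x + x], [L → D . D )], [L → D . D b], [L → D .] }

GOTO(I, 'D') = CLOSURE({ [A → αX.β] : [A → α.Xβ] ∈ I, X = 'D' })

Items with dot before 'D', with the dot advanced:
  [D → . D L] → [D → D . L]
  [L → . D] → [L → D .]
  [L → . D D )] → [L → D . D )]
  [L → . D D b] → [L → D . D b]
Closure of the advanced items:
  [D → D . L] has the dot before L: add [L → . D], [L → . D D b], [L → . x + x], [L → . D D )]
  [L → D . D )] has the dot before D: add [D → . D L], [D → . L ) )], [D → . ) x x]

GOTO = { [D → . ) x x], [D → . D L], [D → . L ) )], [D → D . L], [L → . D D )], [L → . D D b], [L → . D], [L → . x + x], [L → D . D )], [L → D . D b], [L → D .] }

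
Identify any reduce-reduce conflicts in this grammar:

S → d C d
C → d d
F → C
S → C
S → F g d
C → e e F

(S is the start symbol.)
A reduce-reduce conflict occurs when an LR(0) state has two complete items [A → α .] and [B → β .] — both call for a reduction, and with no lookahead the parser cannot choose between them.

Augment with S' → S and build the canonical LR(0) collection (I0 = CLOSURE({[S' → . S]}), then GOTO on every symbol after a dot until no new states appear). It has 16 states:
  I0: { [C → . d d], [C → . e e F], [F → . C], [S → . C], [S → . F g d], [S → . d C d], [S' → . S] }  — shift
  I1: { [F → C .], [S → C .] }  — 2 reduces
  I2: { [S → F . g d] }  — shift
  I3: { [S' → S .] }  — accept
  I4: { [C → . d d], [C → . e e F], [C → d . d], [S → d . C d] }  — shift
  I5: { [C → e . e F] }  — shift
  I6: { [C → . d d], [C → . e e F], [C → e e . F], [F → . C] }  — shift
  I7: { [F → C .] }  — reduce
  I8: { [C → e e F .] }  — reduce
  I9: { [C → d . d] }  — shift
  I10: { [C → d d .] }  — reduce
  I11: { [S → d C . d] }  — shift
  I12: { [C → d . d], [C → d d .] }  — shift, reduce
  I13: { [S → d C d .] }  — reduce
  I14: { [S → F g . d] }  — shift
  I15: { [S → F g d .] }  — reduce

I1 contains complete items [F → C .], [S → C .] — reduce-reduce conflict.

Answer: Yes — I1: [F → C .] vs [S → C .]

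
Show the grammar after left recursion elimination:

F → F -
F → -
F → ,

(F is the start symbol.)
F → - F'
F → , F'
F' → - F'
F' → ε

F is directly left-recursive. The standard transformation for
  A → A α₁ | ... | A α_m | β₁ | ... | β_n
is
  A  → β₁ A' | ... | β_n A'
  A' → α₁ A' | ... | α_m A' | ε

F → - becomes F → - F'
F → , becomes F → , F'
F → F - becomes F' → - F'
Add F' → ε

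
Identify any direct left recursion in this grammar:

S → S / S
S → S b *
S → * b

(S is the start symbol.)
Yes, S is left-recursive

Direct left recursion occurs when N → N α for some non-terminal N (the right-hand side begins with the left-hand side itself).

S → S / S: LEFT RECURSIVE (starts with S)
S → S b *: LEFT RECURSIVE (starts with S)
S → * b: starts with '*'

The grammar has direct left recursion on: S.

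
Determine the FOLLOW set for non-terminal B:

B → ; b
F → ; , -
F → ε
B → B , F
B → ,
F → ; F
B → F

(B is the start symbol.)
{ $, ',' }

To compute FOLLOW(B), find every occurrence of B on a right-hand side N → α B β: add FIRST(β) \ {ε}, and if β is empty or nullable also add FOLLOW(N). Iterate to a fixed point.

B is the start symbol, so $ ∈ FOLLOW(B).
In B → B , F: B is followed by ',' F, add FIRST(',' F) \ {ε} = { ',' }

Taking the union: FOLLOW(B) = { $, ',' }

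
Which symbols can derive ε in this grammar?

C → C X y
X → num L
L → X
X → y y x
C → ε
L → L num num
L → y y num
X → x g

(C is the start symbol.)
{ 'C' }

A non-terminal is nullable if it can derive ε (the empty string): either it has an ε-production, or it has a production whose right-hand side consists entirely of nullable non-terminals.

ε-productions: C → ε
So C is immediately nullable.
No further non-terminal can be added: every production for the remaining non-terminals contains a terminal or a non-nullable non-terminal.
Nullable = { 'C' }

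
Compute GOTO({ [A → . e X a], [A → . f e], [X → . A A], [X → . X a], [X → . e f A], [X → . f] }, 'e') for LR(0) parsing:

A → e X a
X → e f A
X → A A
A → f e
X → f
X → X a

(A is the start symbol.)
GOTO(I, 'e') = CLOSURE({ [A → αX.β] : [A → α.Xβ] ∈ I, X = 'e' })

Items with dot before 'e', with the dot advanced:
  [A → . e X a] → [A → e . X a]
  [X → . e f A] → [X → e . f A]
Closure of the advanced items:
  [A → e . X a] has the dot before X: add [X → . e f A], [X → . A A], [X → . f], [X → . X a]
  [X → . A A] has the dot before A: add [A → . e X a], [A → . f e]

GOTO = { [A → . e X a], [A → . f e], [A → e . X a], [X → . A A], [X → . X a], [X → . e f A], [X → . f], [X → e . f A] }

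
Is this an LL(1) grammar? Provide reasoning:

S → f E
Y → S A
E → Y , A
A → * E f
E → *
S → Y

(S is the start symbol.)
A grammar is LL(1) if for each non-terminal N with multiple productions, the predict sets of those productions are pairwise disjoint, where PREDICT(N → α) = (FIRST(α) \ {ε}) ∪ (FOLLOW(N) if α ⇒* ε).

Relevant sets:
  FIRST(Y) = { 'f' }

For S:
  PREDICT(S → f E) = { 'f' }
  PREDICT(S → Y) = { 'f' }
For E:
  PREDICT(E → Y ',' A) = { 'f' }
  PREDICT(E → '*') = { '*' }
Y, A have a single production, so nothing to check there.

Conflict found: Predict set conflict for S: { 'f' }
The grammar is NOT LL(1).

Answer: No. Predict set conflict for S: { 'f' }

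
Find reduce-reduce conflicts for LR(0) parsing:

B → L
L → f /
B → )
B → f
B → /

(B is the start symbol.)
No reduce-reduce conflicts

A reduce-reduce conflict occurs when an LR(0) state has two complete items [A → α .] and [B → β .] — both call for a reduction, and with no lookahead the parser cannot choose between them.

Augment with B' → B and build the canonical LR(0) collection (I0 = CLOSURE({[B' → . B]}), then GOTO on every symbol after a dot until no new states appear). It has 7 states:
  I0: { [B → . )], [B → . /], [B → . L], [B → . f], [B' → . B], [L → . f /] }  — shift
  I1: { [B → ) .] }  — reduce
  I2: { [B → / .] }  — reduce
  I3: { [B' → B .] }  — accept
  I4: { [B → L .] }  — reduce
  I5: { [B → f .], [L → f . /] }  — shift, reduce
  I6: { [L → f / .] }  — reduce

No state contains more than one complete item.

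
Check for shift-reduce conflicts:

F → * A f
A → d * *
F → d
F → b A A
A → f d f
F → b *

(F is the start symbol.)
Augment with F' → F and build the canonical LR(0) collection (I0 = CLOSURE({[F' → . F]}), then GOTO on every symbol after a dot until no new states appear). It has 16 states:
  I0: { [F → . * A f], [F → . b *], [F → . b A A], [F → . d], [F' → . F] }  — shift
  I1: { [A → . d * *], [A → . f d f], [F → * . A f] }  — shift
  I2: { [F' → F .] }  — accept
  I3: { [A → . d * *], [A → . f d f], [F → b . *], [F → b . A A] }  — shift
  I4: { [F → d .] }  — reduce
  I5: { [F → b * .] }  — reduce
  I6: { [A → . d * *], [A → . f d f], [F → b A . A] }  — shift
  I7: { [A → d . * *] }  — shift
  I8: { [A → f . d f] }  — shift
  I9: { [A → f d . f] }  — shift
  I10: { [A → f d f .] }  — reduce
  I11: { [A → d * . *] }  — shift
  I12: { [A → d * * .] }  — reduce
  I13: { [F → b A A .] }  — reduce
  I14: { [F → * A . f] }  — shift
  I15: { [F → * A f .] }  — reduce

No state contains both a complete item and a shift item.

Answer: No shift-reduce conflicts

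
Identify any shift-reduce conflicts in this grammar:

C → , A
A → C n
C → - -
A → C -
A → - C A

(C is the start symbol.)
A shift-reduce conflict occurs when an LR(0) state has both:
  - a complete (reduce) item [A → α .] (dot at the end), and
  - a shift item [B → β . c γ] (dot before a terminal).

Augment with C' → C and build the canonical LR(0) collection (I0 = CLOSURE({[C' → . C]}), then GOTO on every symbol after a dot until no new states appear). It has 13 states:
  I0: { [C → . , A], [C → . - -], [C' → . C] }  — shift
  I1: { [A → . - C A], [A → . C -], [A → . C n], [C → , . A], [C → . , A], [C → . - -] }  — shift
  I2: { [C → - . -] }  — shift
  I3: { [C' → C .] }  — accept
  I4: { [C → - - .] }  — reduce
  I5: { [A → - . C A], [C → - . -], [C → . , A], [C → . - -] }  — shift
  I6: { [C → , A .] }  — reduce
  I7: { [A → C . -], [A → C . n] }  — shift
  I8: { [A → C - .] }  — reduce
  I9: { [A → C n .] }  — reduce
  I10: { [C → - - .], [C → - . -] }  — shift, reduce
  I11: { [A → - C . A], [A → . - C A], [A → . C -], [A → . C n], [C → . , A], [C → . - -] }  — shift
  I12: { [A → - C A .] }  — reduce

I10 contains reduce item [C → - - .] and shift item [C → - . -] — shift-reduce conflict.

Answer: Yes — I10: [C → - - .] vs [C → - . -]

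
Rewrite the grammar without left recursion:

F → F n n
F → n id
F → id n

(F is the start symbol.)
F is directly left-recursive. The standard transformation for
  A → A α₁ | ... | A α_m | β₁ | ... | β_n
is
  A  → β₁ A' | ... | β_n A'
  A' → α₁ A' | ... | α_m A' | ε

F → n id becomes F → n id F'
F → id n becomes F → id n F'
F → F n n becomes F' → n n F'
Add F' → ε

Resulting grammar:
F → n id F'
F → id n F'
F' → n n F'
F' → ε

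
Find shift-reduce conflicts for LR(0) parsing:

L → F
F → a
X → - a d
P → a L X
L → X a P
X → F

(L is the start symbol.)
Augment with L' → L and build the canonical LR(0) collection (I0 = CLOSURE({[L' → . L]}), then GOTO on every symbol after a dot until no new states appear). It has 14 states:
  I0: { [F → . a], [L → . F], [L → . X a P], [L' → . L], [X → . - a d], [X → . F] }  — shift
  I1: { [X → - . a d] }  — shift
  I2: { [L → F .], [X → F .] }  — 2 reduces
  I3: { [L' → L .] }  — accept
  I4: { [L → X . a P] }  — shift
  I5: { [F → a .] }  — reduce
  I6: { [L → X a . P], [P → . a L X] }  — shift
  I7: { [L → X a P .] }  — reduce
  I8: { [F → . a], [L → . F], [L → . X a P], [P → a . L X], [X → . - a d], [X → . F] }  — shift
  I9: { [F → . a], [P → a L . X], [X → . - a d], [X → . F] }  — shift
  I10: { [X → F .] }  — reduce
  I11: { [P → a L X .] }  — reduce
  I12: { [X → - a . d] }  — shift
  I13: { [X → - a d .] }  — reduce

No state contains both a complete item and a shift item.

Answer: No shift-reduce conflicts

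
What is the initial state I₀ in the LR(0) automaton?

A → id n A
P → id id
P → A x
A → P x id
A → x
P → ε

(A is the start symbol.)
{ [A → . P x id], [A → . id n A], [A → . x], [A' → . A], [P → . A x], [P → . id id], [P → .] }

First, augment the grammar with A' → A
I₀ = CLOSURE({ [A' → . A] }):
  [A' → . A] has the dot before A: add [A → . id n A], [A → . P x id], [A → . x]
  [A → . P x id] has the dot before P: add [P → . id id], [P → . A x], [P → .]
No further items can be added.

I₀ = { [A → . P x id], [A → . id n A], [A → . x], [A' → . A], [P → . A x], [P → . id id], [P → .] }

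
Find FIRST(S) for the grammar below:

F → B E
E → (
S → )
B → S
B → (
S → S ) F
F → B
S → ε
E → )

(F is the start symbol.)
To compute FIRST(S), examine every production with S on the left-hand side, reading each right-hand side left to right until a non-nullable symbol is reached.

From S → ):
  - ')' is a terminal: add ')' and stop
From S → S ) F:
  - S is the symbol being defined: contributes nothing new
    S is nullable, so continue to the next symbol
  - ')' is a terminal: add ')' and stop
From S → ε:
  - ε-production, so ε ∈ FIRST(S)

Collecting: FIRST(S) = { ')', ε }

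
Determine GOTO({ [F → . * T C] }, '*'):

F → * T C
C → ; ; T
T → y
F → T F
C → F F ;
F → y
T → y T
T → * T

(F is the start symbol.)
GOTO(I, '*') = CLOSURE({ [A → αX.β] : [A → α.Xβ] ∈ I, X = '*' })

Items with dot before '*', with the dot advanced:
  [F → . * T C] → [F → * . T C]
Closure of the advanced items:
  [F → * . T C] has the dot before T: add [T → . y], [T → . y T], [T → . * T]

GOTO = { [F → * . T C], [T → . * T], [T → . y T], [T → . y] }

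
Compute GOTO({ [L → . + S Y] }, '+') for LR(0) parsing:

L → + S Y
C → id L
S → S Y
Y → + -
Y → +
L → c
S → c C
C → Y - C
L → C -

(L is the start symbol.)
{ [L → + . S Y], [S → . S Y], [S → . c C] }

GOTO(I, '+') = CLOSURE({ [A → αX.β] : [A → α.Xβ] ∈ I, X = '+' })

Items with dot before '+', with the dot advanced:
  [L → . + S Y] → [L → + . S Y]
Closure of the advanced items:
  [L → + . S Y] has the dot before S: add [S → . S Y], [S → . c C]

GOTO = { [L → + . S Y], [S → . S Y], [S → . c C] }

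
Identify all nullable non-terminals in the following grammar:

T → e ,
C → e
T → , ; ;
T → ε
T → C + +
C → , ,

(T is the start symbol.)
ε-productions: T → ε
So T is immediately nullable.
No further non-terminal can be added: every production for the remaining non-terminals contains a terminal or a non-nullable non-terminal.
Nullable = { 'T' }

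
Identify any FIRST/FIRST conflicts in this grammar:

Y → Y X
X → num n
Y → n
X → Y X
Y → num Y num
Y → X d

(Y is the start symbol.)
Yes. Y → Y X / Y → n on { 'n' }; Y → Y X / Y → num Y num on { 'num' }; Y → Y X / Y → X d on { 'n', 'num' }; Y → n / Y → X d on { 'n' }; Y → num Y num / Y → X d on { 'num' }; X → num n / X → Y X on { 'num' }

FIRST sets of the non-terminals at (or reachable through a nullable prefix from) the front of some alternative:
  FIRST(Y) = { 'n', 'num' }
  FIRST(X) = { 'n', 'num' }

Productions for Y:
  Y → Y X: FIRST = { 'n', 'num' }
  Y → n: FIRST = { 'n' }
  Y → num Y num: FIRST = { 'num' }
  Y → X d: FIRST = { 'n', 'num' }
Productions for X:
  X → num n: FIRST = { 'num' }
  X → Y X: FIRST = { 'n', 'num' }

Conflict for Y: Y → Y X and Y → n
  Overlap: { 'n' }
Conflict for Y: Y → Y X and Y → num Y num
  Overlap: { 'num' }
Conflict for Y: Y → Y X and Y → X d
  Overlap: { 'n', 'num' }
Conflict for Y: Y → n and Y → X d
  Overlap: { 'n' }
Conflict for Y: Y → num Y num and Y → X d
  Overlap: { 'num' }
Conflict for X: X → num n and X → Y X
  Overlap: { 'num' }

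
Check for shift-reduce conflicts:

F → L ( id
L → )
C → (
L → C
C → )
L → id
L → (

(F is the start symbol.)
No shift-reduce conflicts

A shift-reduce conflict occurs when an LR(0) state has both:
  - a complete (reduce) item [A → α .] (dot at the end), and
  - a shift item [B → β . c γ] (dot before a terminal).

Augment with F' → F and build the canonical LR(0) collection (I0 = CLOSURE({[F' → . F]}), then GOTO on every symbol after a dot until no new states appear). It has 9 states:
  I0: { [C → . (], [C → . )], [F → . L ( id], [F' → . F], [L → . (], [L → . )], [L → . C], [L → . id] }  — shift
  I1: { [C → ( .], [L → ( .] }  — 2 reduces
  I2: { [C → ) .], [L → ) .] }  — 2 reduces
  I3: { [L → C .] }  — reduce
  I4: { [F' → F .] }  — accept
  I5: { [F → L . ( id] }  — shift
  I6: { [L → id .] }  — reduce
  I7: { [F → L ( . id] }  — shift
  I8: { [F → L ( id .] }  — reduce

No state contains both a complete item and a shift item.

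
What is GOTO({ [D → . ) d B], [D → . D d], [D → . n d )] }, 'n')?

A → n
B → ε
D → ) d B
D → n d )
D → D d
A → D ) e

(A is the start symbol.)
GOTO(I, 'n') = CLOSURE({ [A → αX.β] : [A → α.Xβ] ∈ I, X = 'n' })

Items with dot before 'n', with the dot advanced:
  [D → . n d )] → [D → n . d )]
Closure adds nothing (no advanced item has the dot before a non-terminal).

GOTO = { [D → n . d )] }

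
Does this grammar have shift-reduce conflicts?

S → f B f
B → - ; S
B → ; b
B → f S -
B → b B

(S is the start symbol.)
A shift-reduce conflict occurs when an LR(0) state has both:
  - a complete (reduce) item [A → α .] (dot at the end), and
  - a shift item [B → β . c γ] (dot before a terminal).

Augment with S' → S and build the canonical LR(0) collection (I0 = CLOSURE({[S' → . S]}), then GOTO on every symbol after a dot until no new states appear). It has 15 states:
  I0: { [S → . f B f], [S' → . S] }  — shift
  I1: { [S' → S .] }  — accept
  I2: { [B → . - ; S], [B → . ; b], [B → . b B], [B → . f S -], [S → f . B f] }  — shift
  I3: { [B → - . ; S] }  — shift
  I4: { [B → ; . b] }  — shift
  I5: { [S → f B . f] }  — shift
  I6: { [B → . - ; S], [B → . ; b], [B → . b B], [B → . f S -], [B → b . B] }  — shift
  I7: { [B → f . S -], [S → . f B f] }  — shift
  I8: { [B → f S . -] }  — shift
  I9: { [B → f S - .] }  — reduce
  I10: { [B → b B .] }  — reduce
  I11: { [S → f B f .] }  — reduce
  I12: { [B → ; b .] }  — reduce
  I13: { [B → - ; . S], [S → . f B f] }  — shift
  I14: { [B → - ; S .] }  — reduce

No state contains both a complete item and a shift item.

Answer: No shift-reduce conflicts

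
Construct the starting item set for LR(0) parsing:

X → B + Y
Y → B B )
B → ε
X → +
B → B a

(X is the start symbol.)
{ [B → . B a], [B → .], [X → . +], [X → . B + Y], [X' → . X] }

First, augment the grammar with X' → X
I₀ = CLOSURE({ [X' → . X] }):
  [X' → . X] has the dot before X: add [X → . B + Y], [X → . +]
  [X → . B + Y] has the dot before B: add [B → .], [B → . B a]
No further items can be added.

I₀ = { [B → . B a], [B → .], [X → . +], [X → . B + Y], [X' → . X] }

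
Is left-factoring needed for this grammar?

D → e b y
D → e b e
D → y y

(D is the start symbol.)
Left-factoring is needed when two productions for the same non-terminal
share a common prefix on the right-hand side.

Productions for D:
  D → e b y
  D → e b e
  D → y y

Found common prefix 'e b' in productions for D

Answer: Yes, D has productions with common prefix 'e b'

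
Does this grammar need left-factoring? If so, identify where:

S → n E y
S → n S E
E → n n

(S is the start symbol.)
Left-factoring is needed when two productions for the same non-terminal
share a common prefix on the right-hand side.

Productions for S:
  S → n E y
  S → n S E

Found common prefix 'n' in productions for S

Answer: Yes, S has productions with common prefix 'n'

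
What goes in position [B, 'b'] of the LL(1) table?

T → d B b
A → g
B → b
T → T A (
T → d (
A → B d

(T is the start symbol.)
B → b

To find M[B, 'b'], we find productions for B where 'b' is in the predict set (PREDICT(N → α) = (FIRST(α) \ {ε}) ∪ (FOLLOW(N) if α ⇒* ε)).

B → b: PREDICT = { 'b' }
  'b' is in predict set, so this production goes in M[B, 'b']

M[B, 'b'] = B → b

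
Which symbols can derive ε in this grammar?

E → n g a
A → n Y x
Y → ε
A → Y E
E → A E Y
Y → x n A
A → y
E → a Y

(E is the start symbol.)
{ 'Y' }

A non-terminal is nullable if it can derive ε (the empty string): either it has an ε-production, or it has a production whose right-hand side consists entirely of nullable non-terminals.

ε-productions: Y → ε
So Y is immediately nullable.
No further non-terminal can be added: every production for the remaining non-terminals contains a terminal or a non-nullable non-terminal.
Nullable = { 'Y' }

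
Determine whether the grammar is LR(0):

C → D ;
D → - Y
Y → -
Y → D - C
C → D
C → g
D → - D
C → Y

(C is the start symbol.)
No. Shift-reduce conflict between [Y → - .] and [D → . - D]

Augment with C' → C and build the canonical LR(0) collection (I0 = CLOSURE({[C' → . C]}), then GOTO on every symbol after a dot until no new states appear). It has 11 states:
  I0: { [C → . D ;], [C → . D], [C → . Y], [C → . g], [C' → . C], [D → . - D], [D → . - Y], [Y → . -], [Y → . D - C] }  — shift
  I1: { [D → - . D], [D → - . Y], [D → . - D], [D → . - Y], [Y → - .], [Y → . -], [Y → . D - C] }  — shift, reduce
  I2: { [C' → C .] }  — accept
  I3: { [C → D . ;], [C → D .], [Y → D . - C] }  — shift, reduce
  I4: { [C → Y .] }  — reduce
  I5: { [C → g .] }  — reduce
  I6: { [C → . D ;], [C → . D], [C → . Y], [C → . g], [D → . - D], [D → . - Y], [Y → . -], [Y → . D - C], [Y → D - . C] }  — shift
  I7: { [C → D ; .] }  — reduce
  I8: { [Y → D - C .] }  — reduce
  I9: { [D → - D .], [Y → D . - C] }  — shift, reduce
  I10: { [D → - Y .] }  — reduce

Conflict in state I1:
  Shift-reduce conflict between [Y → - .] and [D → . - D]
So the grammar is NOT LR(0).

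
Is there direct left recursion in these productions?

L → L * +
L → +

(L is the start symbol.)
Yes, L is left-recursive

Direct left recursion occurs when N → N α for some non-terminal N (the right-hand side begins with the left-hand side itself).

L → L * +: LEFT RECURSIVE (starts with L)
L → +: starts with '+'

The grammar has direct left recursion on: L.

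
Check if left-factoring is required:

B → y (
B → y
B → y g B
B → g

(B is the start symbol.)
Yes, B has productions with common prefix 'y'

Left-factoring is needed when two productions for the same non-terminal
share a common prefix on the right-hand side.

Productions for B:
  B → y (
  B → y
  B → y g B
  B → g

Found common prefix 'y' in productions for B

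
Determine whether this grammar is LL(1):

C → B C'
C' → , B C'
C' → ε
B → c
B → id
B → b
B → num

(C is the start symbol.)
Yes, the grammar is LL(1).

Relevant sets:
  FOLLOW(C') = { $ }

For C':
  PREDICT(C' → ',' B C') = { ',' }
  PREDICT(C' → ε) = { $ }
For B:
  PREDICT(B → c) = { 'c' }
  PREDICT(B → id) = { 'id' }
  PREDICT(B → b) = { 'b' }
  PREDICT(B → num) = { 'num' }
C has a single production, so nothing to check there.

All predict sets are disjoint. The grammar IS LL(1).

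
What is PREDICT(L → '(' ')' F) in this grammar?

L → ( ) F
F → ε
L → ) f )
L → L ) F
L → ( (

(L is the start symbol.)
{ '(' }

PREDICT(L → '(' ')' F) = (FIRST(RHS) \ {ε}) ∪ (FOLLOW(L) if ε ∈ FIRST(RHS), i.e. RHS ⇒* ε)
FIRST('(' ')' F) = { '(' }
ε ∉ FIRST('(' ')' F), so FOLLOW(L) is not added.
PREDICT(L → '(' ')' F) = { '(' }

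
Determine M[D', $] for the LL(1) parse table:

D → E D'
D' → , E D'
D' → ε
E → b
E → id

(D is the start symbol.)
To find M[D', $], we find productions for D' where $ is in the predict set (PREDICT(N → α) = (FIRST(α) \ {ε}) ∪ (FOLLOW(N) if α ⇒* ε)).

Relevant sets:
  FOLLOW(D') = { $ }

D' → , E D': PREDICT = { ',' }
D' → ε: PREDICT = { $ }
  $ is in predict set, so this production goes in M[D', $]

M[D', $] = D' → ε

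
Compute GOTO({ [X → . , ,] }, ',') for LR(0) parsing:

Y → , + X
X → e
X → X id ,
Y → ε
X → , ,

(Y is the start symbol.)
GOTO(I, ',') = CLOSURE({ [A → αX.β] : [A → α.Xβ] ∈ I, X = ',' })

Items with dot before ',', with the dot advanced:
  [X → . , ,] → [X → , . ,]
Closure adds nothing (no advanced item has the dot before a non-terminal).

GOTO = { [X → , . ,] }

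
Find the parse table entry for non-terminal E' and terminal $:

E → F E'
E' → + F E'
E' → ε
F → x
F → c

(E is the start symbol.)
To find M[E', $], we find productions for E' where $ is in the predict set (PREDICT(N → α) = (FIRST(α) \ {ε}) ∪ (FOLLOW(N) if α ⇒* ε)).

Relevant sets:
  FOLLOW(E') = { $ }

E' → + F E': PREDICT = { '+' }
E' → ε: PREDICT = { $ }
  $ is in predict set, so this production goes in M[E', $]

M[E', $] = E' → ε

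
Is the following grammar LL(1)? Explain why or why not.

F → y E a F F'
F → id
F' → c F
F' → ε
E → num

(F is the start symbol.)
No. Predict set conflict for F': { 'c' }

Relevant sets:
  FOLLOW(F') = { $, 'c' }

For F:
  PREDICT(F → y E a F F') = { 'y' }
  PREDICT(F → id) = { 'id' }
For F':
  PREDICT(F' → c F) = { 'c' }
  PREDICT(F' → ε) = { $, 'c' }
E has a single production, so nothing to check there.

Conflict found: Predict set conflict for F': { 'c' }
The grammar is NOT LL(1).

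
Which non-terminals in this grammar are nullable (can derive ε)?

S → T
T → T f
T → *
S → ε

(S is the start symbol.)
ε-productions: S → ε
So S is immediately nullable.
No further non-terminal can be added: every production for the remaining non-terminals contains a terminal or a non-nullable non-terminal.
Nullable = { 'S' }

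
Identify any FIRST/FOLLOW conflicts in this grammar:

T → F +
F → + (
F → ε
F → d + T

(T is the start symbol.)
Yes. F → '+' '(' with FOLLOW(F) on { '+' }

A FIRST/FOLLOW conflict occurs when a non-terminal N has a nullable alternative N → β (β ⇒* ε) and another alternative N → α with FIRST(α) ∩ FOLLOW(N) ≠ ∅: on such a lookahead the parser cannot decide between expanding α and letting N vanish via β.

Nullable non-terminals: F.

F: nullable alternative(s) F → ε; FOLLOW(F) = { '+' }
  F → + (: FIRST \ {ε} = { '+' } — overlaps FOLLOW(F) on { '+' }: CONFLICT
  F → ε: FIRST \ {ε} = { } — this is the only nullable alternative, skip
  F → d + T: FIRST \ {ε} = { 'd' } — disjoint from FOLLOW(F)

T has no nullable alternative, so no FIRST/FOLLOW check is needed there.

So the grammar has 1 FIRST/FOLLOW conflict (marked CONFLICT above).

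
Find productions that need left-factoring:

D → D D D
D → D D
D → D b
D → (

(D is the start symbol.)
Yes, D has productions with common prefix 'D'

Left-factoring is needed when two productions for the same non-terminal
share a common prefix on the right-hand side.

Productions for D:
  D → D D D
  D → D D
  D → D b
  D → (

Found common prefix 'D' in productions for D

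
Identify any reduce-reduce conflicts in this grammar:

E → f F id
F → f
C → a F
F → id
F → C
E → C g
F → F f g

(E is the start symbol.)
A reduce-reduce conflict occurs when an LR(0) state has two complete items [A → α .] and [B → β .] — both call for a reduction, and with no lookahead the parser cannot choose between them.

Augment with E' → E and build the canonical LR(0) collection (I0 = CLOSURE({[E' → . E]}), then GOTO on every symbol after a dot until no new states appear). It has 14 states:
  I0: { [C → . a F], [E → . C g], [E → . f F id], [E' → . E] }  — shift
  I1: { [E → C . g] }  — shift
  I2: { [E' → E .] }  — accept
  I3: { [C → . a F], [C → a . F], [F → . C], [F → . F f g], [F → . f], [F → . id] }  — shift
  I4: { [C → . a F], [E → f . F id], [F → . C], [F → . F f g], [F → . f], [F → . id] }  — shift
  I5: { [F → C .] }  — reduce
  I6: { [E → f F . id], [F → F . f g] }  — shift
  I7: { [F → f .] }  — reduce
  I8: { [F → id .] }  — reduce
  I9: { [F → F f . g] }  — shift
  I10: { [E → f F id .] }  — reduce
  I11: { [F → F f g .] }  — reduce
  I12: { [C → a F .], [F → F . f g] }  — shift, reduce
  I13: { [E → C g .] }  — reduce

No state contains more than one complete item.

Answer: No reduce-reduce conflicts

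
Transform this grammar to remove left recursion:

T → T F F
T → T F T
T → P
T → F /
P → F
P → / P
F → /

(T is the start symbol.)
T → P T'
T → F / T'
T' → F F T'
T' → F T T'
T' → ε
P → F
P → / P
F → /

T is directly left-recursive. The standard transformation for
  A → A α₁ | ... | A α_m | β₁ | ... | β_n
is
  A  → β₁ A' | ... | β_n A'
  A' → α₁ A' | ... | α_m A' | ε

T → P becomes T → P T'
T → F / becomes T → F / T'
T → T F F becomes T' → F F T'
T → T F T becomes T' → F T T'
Add T' → ε

Productions for other non-terminals are unchanged:
  P → F
  P → / P
  F → /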